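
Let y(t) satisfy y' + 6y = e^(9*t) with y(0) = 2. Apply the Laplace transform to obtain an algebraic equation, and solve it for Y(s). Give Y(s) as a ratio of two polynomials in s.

Y(s) = (2*s - 17)/(s^2 - 3*s - 54)

Laplace-transform each side.
Using L{y'} = sY - y(0) = sY - 2, the left side becomes (s + 6)Y - (2).
The right side is L{e^(9*t)} = 1/(s - 9).
So (s + 6)Y = 1/(s - 9) + (2).
Isolate Y and clear denominators.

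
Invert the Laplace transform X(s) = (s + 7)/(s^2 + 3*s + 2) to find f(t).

f(t) = 6*exp(-t) - 5*exp(-2*t)

Factor the denominator: s^2 + 3*s + 2 = (s + 1)*(s + 2).
Partial fraction decomposition gives [6/(s + 1)] + [-5/(s + 2)].
Invert each term: 6/(s + 1) ↔ 6e^(-t); -5/(s + 2) ↔ -5e^(-2t).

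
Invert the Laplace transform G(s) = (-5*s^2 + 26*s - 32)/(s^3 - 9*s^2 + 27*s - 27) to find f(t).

Factor the denominator: s^3 - 9*s^2 + 27*s - 27 = (s - 3)^3.
Partial fraction decomposition gives [-5/(s - 3)] + [-4/(s - 3)^2] + [(s - 3)^(-3)].
Invert each term: -5/(s - 3) ↔ -5e^(3t); -4/(s - 3)^2 ↔ -4t·e^(3t); 1/(s - 3)^3 ↔ (1/2)t^2·e^(3t).

f(t) = t^2*exp(3*t)/2 - 4*t*exp(3*t) - 5*exp(3*t)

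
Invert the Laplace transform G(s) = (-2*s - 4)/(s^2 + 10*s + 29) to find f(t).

Complete the square in the denominator: s^2 + 10*s + 29 = (s + 5)^2 + 2^2.
Split the numerator to match: -2*s - 4 = -2·(s + 5) + 3·2.
Invert each term: -2·(s + 5)/((s + 5)^2 + 4) ↔ -2e^(-5t)cos(2t); 3·2/((s + 5)^2 + 4) ↔ 3e^(-5t)sin(2t).

f(t) = 3*exp(-5*t)*sin(2*t) - 2*exp(-5*t)*cos(2*t)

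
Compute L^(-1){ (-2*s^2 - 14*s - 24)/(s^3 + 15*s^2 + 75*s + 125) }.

Factor the denominator: s^3 + 15*s^2 + 75*s + 125 = (s + 5)^3.
Partial fraction decomposition gives [-2/(s + 5)] + [6/(s + 5)^2] + [-4/(s + 5)^3].
Invert each term: -2/(s + 5) ↔ -2e^(-5t); 6/(s + 5)^2 ↔ 6t·e^(-5t); -4/(s + 5)^3 ↔ (-2)t^2·e^(-5t).

-2*t^2*exp(-5*t) + 6*t*exp(-5*t) - 2*exp(-5*t)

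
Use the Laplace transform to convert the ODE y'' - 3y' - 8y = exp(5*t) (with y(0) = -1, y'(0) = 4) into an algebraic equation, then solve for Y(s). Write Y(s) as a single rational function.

Take the Laplace transform of both sides.
With L{y''} = s^2 Y - s·y(0) - y'(0) and L{y'} = sY - y(0), with y(0) = -1, y'(0) = 4: the LHS transforms to (s^2 - 3*s - 8)Y - (-s + 7).
The right side is L{exp(5*t)} = 1/(s - 5).
So (s^2 - 3*s - 8)Y = 1/(s - 5) + (-s + 7).
Solve for Y(s) and write it as one ratio of polynomials.

Y(s) = (-s^2 + 12*s - 34)/(s^3 - 8*s^2 + 7*s + 40)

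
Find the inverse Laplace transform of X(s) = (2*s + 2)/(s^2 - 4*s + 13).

2*exp(2*t)*sin(3*t) + 2*exp(2*t)*cos(3*t)

Complete the square in the denominator: s^2 - 4*s + 13 = (s - 2)^2 + 3^2.
Split the numerator to match: 2*s + 2 = 2·(s - 2) + 2·3.
Invert each term: 2·(s - 2)/((s - 2)^2 + 9) ↔ 2e^(2t)cos(3t); 2·3/((s - 2)^2 + 9) ↔ 2e^(2t)sin(3t).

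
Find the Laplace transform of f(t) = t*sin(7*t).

14*s/(s^2 + 49)^2

L{sin(7t)} = 7/(s^2 + 49).
Then apply L{t·g(t)} = -d/ds[G(s)] with G(s) = 7/(s^2 + 49):
differentiating 1 time and applying the sign gives 14*s/(s^2 + 49)^2.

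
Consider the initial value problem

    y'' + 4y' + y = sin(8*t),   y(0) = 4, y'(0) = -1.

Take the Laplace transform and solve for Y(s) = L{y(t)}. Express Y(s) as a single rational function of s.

Y(s) = (4*s^3 + 15*s^2 + 256*s + 968)/(s^4 + 4*s^3 + 65*s^2 + 256*s + 64)

Apply the Laplace transform to the equation.
The derivative rules (L{y''} = s^2 Y - s·y(0) - y'(0) and L{y'} = sY - y(0), with y(0) = 4, y'(0) = -1) turn the left side into (s^2 + 4*s + 1)Y - (4*s + 15).
The right side is L{sin(8*t)} = 8/(s^2 + 64).
So (s^2 + 4*s + 1)Y = 8/(s^2 + 64) + (4*s + 15).
Solve for Y(s) and write it as one ratio of polynomials.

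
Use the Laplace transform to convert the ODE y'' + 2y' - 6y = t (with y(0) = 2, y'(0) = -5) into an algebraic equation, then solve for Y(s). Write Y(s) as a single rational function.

Take the Laplace transform of both sides.
With L{y''} = s^2 Y - s·y(0) - y'(0) and L{y'} = sY - y(0), with y(0) = 2, y'(0) = -5: the LHS transforms to (s^2 + 2*s - 6)Y - (2*s - 1).
The right side is L{t} = s^(-2).
So (s^2 + 2*s - 6)Y = s^(-2) + (2*s - 1).
Solve for Y(s) and write it as one ratio of polynomials.

Y(s) = (2*s^3 - s^2 + 1)/(s^4 + 2*s^3 - 6*s^2)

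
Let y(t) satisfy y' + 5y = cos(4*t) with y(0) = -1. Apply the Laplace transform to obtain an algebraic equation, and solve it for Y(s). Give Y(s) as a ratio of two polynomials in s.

Y(s) = (-s^2 + s - 16)/(s^3 + 5*s^2 + 16*s + 80)

Take the Laplace transform of both sides.
The derivative rules (L{y'} = sY - y(0) = sY - (-1)) turn the left side into (s + 5)Y - (-1).
The right side is L{cos(4*t)} = s/(s^2 + 16).
So (s + 5)Y = s/(s^2 + 16) + (-1).
Isolate Y and clear denominators.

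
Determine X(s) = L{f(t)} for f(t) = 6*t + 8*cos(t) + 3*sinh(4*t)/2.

Apply the Laplace transform termwise.
(3/2)·[L{sinh(4t)} = 4/(s^2 - 16)]; (8)·[L{cos(t)} = s/(s^2 + 1)]; (6)·[L{t} = 1!/s^2 = 1/s^2].

X(s) = 8*s/(s^2 + 1) + 6/(s^2 - 16) + 6/s^2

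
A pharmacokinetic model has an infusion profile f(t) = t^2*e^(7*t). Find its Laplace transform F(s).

L{e^(7t)} = 1/(s - 7).
Then apply L{t^2·g(t)} = (-1)^2 d^2/ds^2[G(s)] with G(s) = 1/(s - 7):
differentiating 2 times and applying the sign gives 2/(s - 7)^3.

F(s) = 2/(s - 7)^3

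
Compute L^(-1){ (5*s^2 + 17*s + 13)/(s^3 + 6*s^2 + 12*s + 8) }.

Factor the denominator: s^3 + 6*s^2 + 12*s + 8 = (s + 2)^3.
Partial fraction decomposition gives [5/(s + 2)] + [-3/(s + 2)^2] + [-1/(s + 2)^3].
Invert each term: 5/(s + 2) ↔ 5e^(-2t); -3/(s + 2)^2 ↔ -3t·e^(-2t); -1/(s + 2)^3 ↔ (-1/2)t^2·e^(-2t).

-t^2*exp(-2*t)/2 - 3*t*exp(-2*t) + 5*exp(-2*t)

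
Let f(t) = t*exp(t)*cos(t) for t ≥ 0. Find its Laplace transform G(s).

G(s) = s*(s - 2)/(s^2 - 2*s + 2)^2

L{cos(t)} = s/(s^2 + 1).
Multiplying by e^(t) shifts s → s - 1, so L{exp(t)*cos(t)} = (s - 1)/((s - 1)^2 + 1).
Then apply L{t·g(t)} = -d/ds[H(s)] with H(s) = (s - 1)/((s - 1)^2 + 1):
differentiating 1 time and applying the sign gives s*(s - 2)/(s^2 - 2*s + 2)^2.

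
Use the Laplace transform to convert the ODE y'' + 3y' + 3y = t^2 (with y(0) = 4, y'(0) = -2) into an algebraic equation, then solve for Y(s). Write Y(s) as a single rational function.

Y(s) = (4*s^4 + 10*s^3 + 2)/(s^5 + 3*s^4 + 3*s^3)

Apply the Laplace transform to the equation.
Using L{y''} = s^2 Y - s·y(0) - y'(0) and L{y'} = sY - y(0), with y(0) = 4, y'(0) = -2, the left side becomes (s^2 + 3*s + 3)Y - (4*s + 10).
The right side is L{t^2} = 2/s^3.
So (s^2 + 3*s + 3)Y = 2/s^3 + (4*s + 10).
Isolate Y and clear denominators.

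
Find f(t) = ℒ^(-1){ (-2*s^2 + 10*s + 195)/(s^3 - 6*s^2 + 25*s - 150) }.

f(t) = 3*exp(6*t) - 4*sin(5*t) - 5*cos(5*t)

Factor the denominator: s^3 - 6*s^2 + 25*s - 150 = (s - 6)*(s^2 + 25).
Partial fraction decomposition gives [3/(s - 6)] + [-5*s/(s^2 + 25)] + [-20/(s^2 + 25)].
Invert each term: 3/(s - 6) ↔ 3e^(6t); -5·s/(s^2 + 25) ↔ -5cos(5t); -4·5/(s^2 + 25) ↔ -4sin(5t).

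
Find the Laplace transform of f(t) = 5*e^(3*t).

5/(s - 3)

L{5} = 5/s.
By the first shifting theorem, multiplying by e^(3t) replaces s with s - 3.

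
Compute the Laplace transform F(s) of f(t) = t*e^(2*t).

L{e^(2t)} = 1/(s - 2).
Then apply L{t·g(t)} = -d/ds[G(s)] with G(s) = 1/(s - 2):
differentiating 1 time and applying the sign gives (s - 2)^(-2).

F(s) = (s - 2)^(-2)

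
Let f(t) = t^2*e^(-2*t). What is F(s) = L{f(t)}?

F(s) = 2/(s + 2)^3

L{e^(-2t)} = 1/(s + 2).
Then apply L{t^2·g(t)} = (-1)^2 d^2/ds^2[G(s)] with G(s) = 1/(s + 2):
differentiating 2 times and applying the sign gives 2/(s + 2)^3.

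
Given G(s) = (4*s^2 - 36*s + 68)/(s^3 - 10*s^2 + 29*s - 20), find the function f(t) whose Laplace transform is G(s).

f(t) = -3*exp(5*t) + 4*exp(4*t) + 3*exp(t)

Factor the denominator: s^3 - 10*s^2 + 29*s - 20 = (s - 5)*(s - 4)*(s - 1).
Partial fraction decomposition gives [-3/(s - 5)] + [4/(s - 4)] + [3/(s - 1)].
Invert each term: -3/(s - 5) ↔ -3e^(5t); 4/(s - 4) ↔ 4e^(4t); 3/(s - 1) ↔ 3e^(t).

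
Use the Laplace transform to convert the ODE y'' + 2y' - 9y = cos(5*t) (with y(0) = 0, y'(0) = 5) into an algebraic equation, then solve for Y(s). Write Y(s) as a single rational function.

Apply the Laplace transform to the equation.
The derivative rules (L{y''} = s^2 Y - s·y(0) - y'(0) and L{y'} = sY - y(0), with y(0) = 0, y'(0) = 5) turn the left side into (s^2 + 2*s - 9)Y - (5).
The right side is L{cos(5*t)} = s/(s^2 + 25).
So (s^2 + 2*s - 9)Y = s/(s^2 + 25) + (5).
Isolate Y and clear denominators.

Y(s) = (5*s^2 + s + 125)/(s^4 + 2*s^3 + 16*s^2 + 50*s - 225)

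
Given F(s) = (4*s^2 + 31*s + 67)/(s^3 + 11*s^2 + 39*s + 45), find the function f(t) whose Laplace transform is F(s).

f(t) = 5*t*exp(-3*t) + exp(-3*t) + 3*exp(-5*t)

Factor the denominator: s^3 + 11*s^2 + 39*s + 45 = (s + 3)^2*(s + 5).
Partial fraction decomposition gives [1/(s + 3)] + [5/(s + 3)^2] + [3/(s + 5)].
Invert each term: 1/(s + 3) ↔ e^(-3t); 5/(s + 3)^2 ↔ 5t·e^(-3t); 3/(s + 5) ↔ 3e^(-5t).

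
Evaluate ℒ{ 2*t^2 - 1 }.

-1/s + 4/s^3

The transform is linear, so treat each term independently.
(2)·[L{t^2} = 2!/s^3 = 2/s^3]; L{-1} = -1/s.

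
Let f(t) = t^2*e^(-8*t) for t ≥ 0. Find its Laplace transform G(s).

L{e^(-8t)} = 1/(s + 8).
Then apply L{t^2·g(t)} = (-1)^2 d^2/ds^2[H(s)] with H(s) = 1/(s + 8):
differentiating 2 times and applying the sign gives 2/(s + 8)^3.

G(s) = 2/(s + 8)^3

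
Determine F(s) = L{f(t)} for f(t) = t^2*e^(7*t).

F(s) = 2/(s - 7)^3

L{e^(7t)} = 1/(s - 7).
Then apply L{t^2·g(t)} = (-1)^2 d^2/ds^2[G(s)] with G(s) = 1/(s - 7):
differentiating 2 times and applying the sign gives 2/(s - 7)^3.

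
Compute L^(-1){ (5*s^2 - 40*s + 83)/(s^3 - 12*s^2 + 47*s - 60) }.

Factor the denominator: s^3 - 12*s^2 + 47*s - 60 = (s - 5)*(s - 4)*(s - 3).
Partial fraction decomposition gives [4/(s - 3)] + [4/(s - 5)] + [-3/(s - 4)].
Invert each term: 4/(s - 3) ↔ 4e^(3t); 4/(s - 5) ↔ 4e^(5t); -3/(s - 4) ↔ -3e^(4t).

4*exp(5*t) - 3*exp(4*t) + 4*exp(3*t)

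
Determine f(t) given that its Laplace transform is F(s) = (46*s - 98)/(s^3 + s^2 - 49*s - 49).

Factor the denominator: s^3 + s^2 - 49*s - 49 = (s - 7)*(s + 1)*(s + 7).
Partial fraction decomposition gives [2/(s - 7)] + [3/(s + 1)] + [-5/(s + 7)].
Invert each term: 2/(s - 7) ↔ 2e^(7t); 3/(s + 1) ↔ 3e^(-t); -5/(s + 7) ↔ -5e^(-7t).

f(t) = 2*exp(7*t) + 3*exp(-t) - 5*exp(-7*t)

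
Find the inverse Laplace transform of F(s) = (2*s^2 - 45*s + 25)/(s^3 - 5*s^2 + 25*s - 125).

-3*exp(5*t) - 4*sin(5*t) + 5*cos(5*t)

Factor the denominator: s^3 - 5*s^2 + 25*s - 125 = (s - 5)*(s^2 + 25).
Partial fraction decomposition gives [-3/(s - 5)] + [5*s/(s^2 + 25)] + [-20/(s^2 + 25)].
Invert each term: -3/(s - 5) ↔ -3e^(5t); 5·s/(s^2 + 25) ↔ 5cos(5t); -4·5/(s^2 + 25) ↔ -4sin(5t).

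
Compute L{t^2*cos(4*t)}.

2*s*(s^2 - 48)/(s^2 + 16)^3

L{cos(4t)} = s/(s^2 + 16).
Then apply L{t^2·g(t)} = (-1)^2 d^2/ds^2[G(s)] with G(s) = s/(s^2 + 16):
differentiating 2 times and applying the sign gives 2*s*(s^2 - 48)/(s^2 + 16)^3.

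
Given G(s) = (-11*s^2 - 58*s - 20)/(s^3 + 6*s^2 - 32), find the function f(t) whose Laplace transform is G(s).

Factor the denominator: s^3 + 6*s^2 - 32 = (s - 2)*(s + 4)^2.
Partial fraction decomposition gives [-6/(s + 4)] + [-6/(s + 4)^2] + [-5/(s - 2)].
Invert each term: -6/(s + 4) ↔ -6e^(-4t); -6/(s + 4)^2 ↔ -6t·e^(-4t); -5/(s - 2) ↔ -5e^(2t).

f(t) = -6*t*exp(-4*t) - 5*exp(2*t) - 6*exp(-4*t)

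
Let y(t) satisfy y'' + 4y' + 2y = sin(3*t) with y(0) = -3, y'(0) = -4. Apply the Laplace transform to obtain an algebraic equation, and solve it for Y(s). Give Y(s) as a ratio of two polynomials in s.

Take the Laplace transform of both sides.
The derivative rules (L{y''} = s^2 Y - s·y(0) - y'(0) and L{y'} = sY - y(0), with y(0) = -3, y'(0) = -4) turn the left side into (s^2 + 4*s + 2)Y - (-3*s - 16).
The right side is L{sin(3*t)} = 3/(s^2 + 9).
So (s^2 + 4*s + 2)Y = 3/(s^2 + 9) + (-3*s - 16).
Isolate Y and clear denominators.

Y(s) = (-3*s^3 - 16*s^2 - 27*s - 141)/(s^4 + 4*s^3 + 11*s^2 + 36*s + 18)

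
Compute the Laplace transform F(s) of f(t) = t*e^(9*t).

L{e^(9t)} = 1/(s - 9).
Then apply L{t·g(t)} = -d/ds[G(s)] with G(s) = 1/(s - 9):
differentiating 1 time and applying the sign gives (s - 9)^(-2).

F(s) = (s - 9)^(-2)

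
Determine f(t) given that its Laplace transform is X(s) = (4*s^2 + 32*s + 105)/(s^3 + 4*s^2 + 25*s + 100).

Factor the denominator: s^3 + 4*s^2 + 25*s + 100 = (s + 4)*(s^2 + 25).
Partial fraction decomposition gives [1/(s + 4)] + [3*s/(s^2 + 25)] + [20/(s^2 + 25)].
Invert each term: 1/(s + 4) ↔ e^(-4t); 3·s/(s^2 + 25) ↔ 3cos(5t); 4·5/(s^2 + 25) ↔ 4sin(5t).

f(t) = 4*sin(5*t) + 3*cos(5*t) + exp(-4*t)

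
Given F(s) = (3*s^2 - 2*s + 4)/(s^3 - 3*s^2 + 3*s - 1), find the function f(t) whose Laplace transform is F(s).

Factor the denominator: s^3 - 3*s^2 + 3*s - 1 = (s - 1)^3.
Partial fraction decomposition gives [3/(s - 1)] + [4/(s - 1)^2] + [5/(s - 1)^3].
Invert each term: 3/(s - 1) ↔ 3e^(t); 4/(s - 1)^2 ↔ 4t·e^(t); 5/(s - 1)^3 ↔ (5/2)t^2·e^(t).

f(t) = 5*t^2*exp(t)/2 + 4*t*exp(t) + 3*exp(t)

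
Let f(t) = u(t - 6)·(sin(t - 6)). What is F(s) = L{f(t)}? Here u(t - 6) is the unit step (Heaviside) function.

By the second shifting theorem, L{u(t - c)·g(t - c)} = e^(-cs)·G(s) with c = 6 and G(s) = L{g(t)}.
L{sin(t)} = 1/(s^2 + 1).

F(s) = exp(-6*s)/(s^2 + 1)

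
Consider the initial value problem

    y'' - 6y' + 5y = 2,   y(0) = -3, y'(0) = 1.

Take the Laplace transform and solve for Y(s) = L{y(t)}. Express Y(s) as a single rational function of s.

Y(s) = (-3*s^2 + 19*s + 2)/(s^3 - 6*s^2 + 5*s)

Laplace-transform each side.
With L{y''} = s^2 Y - s·y(0) - y'(0) and L{y'} = sY - y(0), with y(0) = -3, y'(0) = 1: the LHS transforms to (s^2 - 6*s + 5)Y - (-3*s + 19).
The right side is L{2} = 2/s.
So (s^2 - 6*s + 5)Y = 2/s + (-3*s + 19).
Isolate Y and clear denominators.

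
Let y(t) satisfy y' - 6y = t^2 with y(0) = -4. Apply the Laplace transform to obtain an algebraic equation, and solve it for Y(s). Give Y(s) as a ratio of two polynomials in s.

Take the Laplace transform of both sides.
The derivative rules (L{y'} = sY - y(0) = sY - (-4)) turn the left side into (s - 6)Y - (-4).
The right side is L{t^2} = 2/s^3.
So (s - 6)Y = 2/s^3 + (-4).
Solve for Y(s) and write it as one ratio of polynomials.

Y(s) = (-4*s^3 + 2)/(s^4 - 6*s^3)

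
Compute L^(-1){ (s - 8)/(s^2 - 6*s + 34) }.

-exp(3*t)*sin(5*t) + exp(3*t)*cos(5*t)

Complete the square in the denominator: s^2 - 6*s + 34 = (s - 3)^2 + 5^2.
Split the numerator to match: s - 8 = 1·(s - 3) - 1·5.
Invert each term: 1·(s - 3)/((s - 3)^2 + 25) ↔ e^(3t)cos(5t); -1·5/((s - 3)^2 + 25) ↔ -e^(3t)sin(5t).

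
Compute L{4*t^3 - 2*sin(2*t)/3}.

The transform is linear, so treat each term independently.
(-2/3)·[L{sin(2t)} = 2/(s^2 + 4)]; (4)·[L{t^3} = 3!/s^4 = 6/s^4].

-4/(3*(s^2 + 4)) + 24/s^4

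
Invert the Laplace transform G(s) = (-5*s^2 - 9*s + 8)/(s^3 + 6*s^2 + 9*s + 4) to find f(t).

f(t) = 4*t*exp(-t) - exp(-t) - 4*exp(-4*t)

Factor the denominator: s^3 + 6*s^2 + 9*s + 4 = (s + 1)^2*(s + 4).
Partial fraction decomposition gives [-1/(s + 1)] + [4/(s + 1)^2] + [-4/(s + 4)].
Invert each term: -1/(s + 1) ↔ -e^(-t); 4/(s + 1)^2 ↔ 4t·e^(-t); -4/(s + 4) ↔ -4e^(-4t).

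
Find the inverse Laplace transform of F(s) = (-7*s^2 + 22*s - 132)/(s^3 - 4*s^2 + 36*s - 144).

Factor the denominator: s^3 - 4*s^2 + 36*s - 144 = (s - 4)*(s^2 + 36).
Partial fraction decomposition gives [-3/(s - 4)] + [-4*s/(s^2 + 36)] + [6/(s^2 + 36)].
Invert each term: -3/(s - 4) ↔ -3e^(4t); -4·s/(s^2 + 36) ↔ -4cos(6t); 1·6/(s^2 + 36) ↔ sin(6t).

-3*exp(4*t) + sin(6*t) - 4*cos(6*t)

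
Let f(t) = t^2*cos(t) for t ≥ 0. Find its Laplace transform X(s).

L{cos(t)} = s/(s^2 + 1).
Then apply L{t^2·g(t)} = (-1)^2 d^2/ds^2[G(s)] with G(s) = s/(s^2 + 1):
differentiating 2 times and applying the sign gives 2*s*(s^2 - 3)/(s^2 + 1)^3.

X(s) = 2*s*(s^2 - 3)/(s^2 + 1)^3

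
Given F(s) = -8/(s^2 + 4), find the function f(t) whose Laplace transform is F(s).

Since L{sin(2t)} = 2/(s^2 + 4), the inverse is sin(2*t), scaled by -4.

f(t) = -4*sin(2*t)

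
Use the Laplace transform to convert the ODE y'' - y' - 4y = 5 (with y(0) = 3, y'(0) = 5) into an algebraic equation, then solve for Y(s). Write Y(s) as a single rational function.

Transform both sides with L{·}.
The derivative rules (L{y''} = s^2 Y - s·y(0) - y'(0) and L{y'} = sY - y(0), with y(0) = 3, y'(0) = 5) turn the left side into (s^2 - s - 4)Y - (3*s + 2).
The right side is L{5} = 5/s.
So (s^2 - s - 4)Y = 5/s + (3*s + 2).
Solve for Y(s) and write it as one ratio of polynomials.

Y(s) = (3*s^2 + 2*s + 5)/(s^3 - s^2 - 4*s)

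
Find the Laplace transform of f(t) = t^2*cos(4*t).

L{cos(4t)} = s/(s^2 + 16).
Then apply L{t^2·g(t)} = (-1)^2 d^2/ds^2[G(s)] with G(s) = s/(s^2 + 16):
differentiating 2 times and applying the sign gives 2*s*(s^2 - 48)/(s^2 + 16)^3.

2*s*(s^2 - 48)/(s^2 + 16)^3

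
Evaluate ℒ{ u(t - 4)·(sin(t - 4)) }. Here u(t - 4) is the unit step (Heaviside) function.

exp(-4*s)/(s^2 + 1)

By the second shifting theorem, L{u(t - c)·g(t - c)} = e^(-cs)·G(s) with c = 4 and G(s) = L{g(t)}.
L{sin(t)} = 1/(s^2 + 1).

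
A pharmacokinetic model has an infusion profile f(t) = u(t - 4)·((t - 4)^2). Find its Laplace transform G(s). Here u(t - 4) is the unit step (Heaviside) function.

By the second shifting theorem, L{u(t - c)·g(t - c)} = e^(-cs)·H(s) with c = 4 and H(s) = L{g(t)}.
L{t^2} = 2!/s^3 = 2/s^3.

G(s) = 2*exp(-4*s)/s^3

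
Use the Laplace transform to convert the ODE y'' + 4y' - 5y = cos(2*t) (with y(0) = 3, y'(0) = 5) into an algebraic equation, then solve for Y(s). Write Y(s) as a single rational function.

Apply the Laplace transform to the equation.
Using L{y''} = s^2 Y - s·y(0) - y'(0) and L{y'} = sY - y(0), with y(0) = 3, y'(0) = 5, the left side becomes (s^2 + 4*s - 5)Y - (3*s + 17).
The right side is L{cos(2*t)} = s/(s^2 + 4).
So (s^2 + 4*s - 5)Y = s/(s^2 + 4) + (3*s + 17).
Isolate Y and clear denominators.

Y(s) = (3*s^3 + 17*s^2 + 13*s + 68)/(s^4 + 4*s^3 - s^2 + 16*s - 20)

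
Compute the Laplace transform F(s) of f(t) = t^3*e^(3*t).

F(s) = 6/(s - 3)^4

L{t^3} = 3!/s^4 = 6/s^4.
By the first shifting theorem, multiplying by e^(3t) replaces s with s - 3.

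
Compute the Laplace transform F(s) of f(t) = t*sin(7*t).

F(s) = 14*s/(s^2 + 49)^2

L{sin(7t)} = 7/(s^2 + 49).
Then apply L{t·g(t)} = -d/ds[G(s)] with G(s) = 7/(s^2 + 49):
differentiating 1 time and applying the sign gives 14*s/(s^2 + 49)^2.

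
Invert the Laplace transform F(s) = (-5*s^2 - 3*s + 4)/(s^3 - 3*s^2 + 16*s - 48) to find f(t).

f(t) = -2*exp(3*t) - 3*sin(4*t) - 3*cos(4*t)

Factor the denominator: s^3 - 3*s^2 + 16*s - 48 = (s - 3)*(s^2 + 16).
Partial fraction decomposition gives [-2/(s - 3)] + [-3*s/(s^2 + 16)] + [-12/(s^2 + 16)].
Invert each term: -2/(s - 3) ↔ -2e^(3t); -3·s/(s^2 + 16) ↔ -3cos(4t); -3·4/(s^2 + 16) ↔ -3sin(4t).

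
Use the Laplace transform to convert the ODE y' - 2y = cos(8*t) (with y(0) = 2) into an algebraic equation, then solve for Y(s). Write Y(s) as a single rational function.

Y(s) = (2*s^2 + s + 128)/(s^3 - 2*s^2 + 64*s - 128)

Laplace-transform each side.
With L{y'} = sY - y(0) = sY - 2: the LHS transforms to (s - 2)Y - (2).
The right side is L{cos(8*t)} = s/(s^2 + 64).
So (s - 2)Y = s/(s^2 + 64) + (2).
Isolate Y and clear denominators.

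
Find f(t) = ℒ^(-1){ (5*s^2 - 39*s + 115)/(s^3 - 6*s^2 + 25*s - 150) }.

f(t) = exp(6*t) - 3*sin(5*t) + 4*cos(5*t)

Factor the denominator: s^3 - 6*s^2 + 25*s - 150 = (s - 6)*(s^2 + 25).
Partial fraction decomposition gives [1/(s - 6)] + [4*s/(s^2 + 25)] + [-15/(s^2 + 25)].
Invert each term: 1/(s - 6) ↔ e^(6t); 4·s/(s^2 + 25) ↔ 4cos(5t); -3·5/(s^2 + 25) ↔ -3sin(5t).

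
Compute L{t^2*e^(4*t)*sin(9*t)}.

54*(s^2 - 8*s - 11)/(s^2 - 8*s + 97)^3

L{sin(9t)} = 9/(s^2 + 81).
Multiplying by e^(4t) shifts s → s - 4, so L{e^(4*t)*sin(9*t)} = 9/((s - 4)^2 + 81).
Then apply L{t^2·g(t)} = (-1)^2 d^2/ds^2[G(s)] with G(s) = 9/((s - 4)^2 + 81):
differentiating 2 times and applying the sign gives 54*(s^2 - 8*s - 11)/(s^2 - 8*s + 97)^3.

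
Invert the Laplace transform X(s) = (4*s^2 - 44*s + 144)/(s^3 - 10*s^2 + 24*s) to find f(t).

Factor the denominator: s^3 - 10*s^2 + 24*s = s*(s - 6)*(s - 4).
Partial fraction decomposition gives [2/(s - 6)] + [6/s] + [-4/(s - 4)].
Invert each term: 2/(s - 6) ↔ 2e^(6t); 6/(s - 0) ↔ 6e^(0t); -4/(s - 4) ↔ -4e^(4t).

f(t) = 2*exp(6*t) - 4*exp(4*t) + 6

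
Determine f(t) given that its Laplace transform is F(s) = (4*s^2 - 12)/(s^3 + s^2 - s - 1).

f(t) = 4*t*exp(-t) - 2*exp(t) + 6*exp(-t)

Factor the denominator: s^3 + s^2 - s - 1 = (s - 1)*(s + 1)^2.
Partial fraction decomposition gives [6/(s + 1)] + [4/(s + 1)^2] + [-2/(s - 1)].
Invert each term: 6/(s + 1) ↔ 6e^(-t); 4/(s + 1)^2 ↔ 4t·e^(-t); -2/(s - 1) ↔ -2e^(t).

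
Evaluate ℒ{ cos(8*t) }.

L{cos(8t)} = s/(s^2 + 64).

s/(s^2 + 64)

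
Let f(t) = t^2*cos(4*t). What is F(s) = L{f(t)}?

L{cos(4t)} = s/(s^2 + 16).
Then apply L{t^2·g(t)} = (-1)^2 d^2/ds^2[G(s)] with G(s) = s/(s^2 + 16):
differentiating 2 times and applying the sign gives 2*s*(s^2 - 48)/(s^2 + 16)^3.

F(s) = 2*s*(s^2 - 48)/(s^2 + 16)^3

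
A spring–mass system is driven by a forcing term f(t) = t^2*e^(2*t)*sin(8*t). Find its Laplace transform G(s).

L{sin(8t)} = 8/(s^2 + 64).
Multiplying by e^(2t) shifts s → s - 2, so L{e^(2*t)*sin(8*t)} = 8/((s - 2)^2 + 64).
Then apply L{t^2·g(t)} = (-1)^2 d^2/ds^2[H(s)] with H(s) = 8/((s - 2)^2 + 64):
differentiating 2 times and applying the sign gives 16*(3*s^2 - 12*s - 52)/(s^2 - 4*s + 68)^3.

G(s) = 16*(3*s^2 - 12*s - 52)/(s^2 - 4*s + 68)^3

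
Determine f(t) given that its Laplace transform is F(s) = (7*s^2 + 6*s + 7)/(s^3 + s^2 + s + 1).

f(t) = 3*sin(t) + 3*cos(t) + 4*exp(-t)

Factor the denominator: s^3 + s^2 + s + 1 = (s + 1)*(s^2 + 1).
Partial fraction decomposition gives [4/(s + 1)] + [3*s/(s^2 + 1)] + [3/(s^2 + 1)].
Invert each term: 4/(s + 1) ↔ 4e^(-t); 3·s/(s^2 + 1) ↔ 3cos(t); 3·1/(s^2 + 1) ↔ 3sin(t).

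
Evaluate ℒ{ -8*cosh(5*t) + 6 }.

The transform is linear, so treat each term independently.
(-8)·[L{cosh(5t)} = s/(s^2 - 25)]; L{6} = 6/s.

-8*s/(s^2 - 25) + 6/s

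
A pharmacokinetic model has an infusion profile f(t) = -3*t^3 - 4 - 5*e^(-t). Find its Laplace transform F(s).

Apply the Laplace transform termwise.
(-3)·[L{t^3} = 3!/s^4 = 6/s^4]; L{-4} = -4/s; (-5)·[L{e^(-t)} = 1/(s + 1)].

F(s) = -5/(s + 1) - 4/s - 18/s^4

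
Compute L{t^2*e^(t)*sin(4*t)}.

L{sin(4t)} = 4/(s^2 + 16).
Multiplying by e^(t) shifts s → s - 1, so L{e^(t)*sin(4*t)} = 4/((s - 1)^2 + 16).
Then apply L{t^2·g(t)} = (-1)^2 d^2/ds^2[G(s)] with G(s) = 4/((s - 1)^2 + 16):
differentiating 2 times and applying the sign gives 8*(3*s^2 - 6*s - 13)/(s^2 - 2*s + 17)^3.

8*(3*s^2 - 6*s - 13)/(s^2 - 2*s + 17)^3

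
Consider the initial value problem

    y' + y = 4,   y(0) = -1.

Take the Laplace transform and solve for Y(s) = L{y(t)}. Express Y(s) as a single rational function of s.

Laplace-transform each side.
With L{y'} = sY - y(0) = sY - (-1): the LHS transforms to (s + 1)Y - (-1).
The right side is L{4} = 4/s.
So (s + 1)Y = 4/s + (-1).
Isolate Y and clear denominators.

Y(s) = (-s + 4)/(s^2 + s)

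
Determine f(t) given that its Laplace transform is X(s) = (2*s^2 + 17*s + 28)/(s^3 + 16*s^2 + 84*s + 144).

f(t) = t*exp(-6*t) - 2*exp(-4*t) + 4*exp(-6*t)

Factor the denominator: s^3 + 16*s^2 + 84*s + 144 = (s + 4)*(s + 6)^2.
Partial fraction decomposition gives [4/(s + 6)] + [(s + 6)^(-2)] + [-2/(s + 4)].
Invert each term: 4/(s + 6) ↔ 4e^(-6t); 1/(s + 6)^2 ↔ t·e^(-6t); -2/(s + 4) ↔ -2e^(-4t).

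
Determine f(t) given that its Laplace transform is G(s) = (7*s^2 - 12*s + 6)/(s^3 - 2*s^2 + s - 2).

f(t) = 2*exp(2*t) - 2*sin(t) + 5*cos(t)

Factor the denominator: s^3 - 2*s^2 + s - 2 = (s - 2)*(s^2 + 1).
Partial fraction decomposition gives [2/(s - 2)] + [5*s/(s^2 + 1)] + [-2/(s^2 + 1)].
Invert each term: 2/(s - 2) ↔ 2e^(2t); 5·s/(s^2 + 1) ↔ 5cos(t); -2·1/(s^2 + 1) ↔ -2sin(t).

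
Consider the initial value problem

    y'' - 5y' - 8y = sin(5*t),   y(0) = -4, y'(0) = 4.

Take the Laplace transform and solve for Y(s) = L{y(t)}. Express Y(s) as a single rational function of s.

Transform both sides with L{·}.
The derivative rules (L{y''} = s^2 Y - s·y(0) - y'(0) and L{y'} = sY - y(0), with y(0) = -4, y'(0) = 4) turn the left side into (s^2 - 5*s - 8)Y - (-4*s + 24).
The right side is L{sin(5*t)} = 5/(s^2 + 25).
So (s^2 - 5*s - 8)Y = 5/(s^2 + 25) + (-4*s + 24).
Solve for Y(s) and write it as one ratio of polynomials.

Y(s) = (-4*s^3 + 24*s^2 - 100*s + 605)/(s^4 - 5*s^3 + 17*s^2 - 125*s - 200)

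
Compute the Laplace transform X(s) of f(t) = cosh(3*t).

L{cosh(3t)} = s/(s^2 - 9).

X(s) = s/(s^2 - 9)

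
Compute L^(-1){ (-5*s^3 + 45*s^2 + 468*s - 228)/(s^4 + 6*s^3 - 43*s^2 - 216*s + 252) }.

4*exp(6*t) - exp(t) - 4*exp(-6*t) - 4*exp(-7*t)

Factor the denominator: s^4 + 6*s^3 - 43*s^2 - 216*s + 252 = (s - 6)*(s - 1)*(s + 6)*(s + 7).
Partial fraction decomposition gives [-4/(s + 7)] + [-1/(s - 1)] + [4/(s - 6)] + [-4/(s + 6)].
Invert each term: -4/(s + 7) ↔ -4e^(-7t); -1/(s - 1) ↔ -e^(t); 4/(s - 6) ↔ 4e^(6t); -4/(s + 6) ↔ -4e^(-6t).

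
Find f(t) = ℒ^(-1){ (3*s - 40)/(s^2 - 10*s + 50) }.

f(t) = -5*exp(5*t)*sin(5*t) + 3*exp(5*t)*cos(5*t)

Complete the square in the denominator: s^2 - 10*s + 50 = (s - 5)^2 + 5^2.
Split the numerator to match: 3*s - 40 = 3·(s - 5) - 5·5.
Invert each term: 3·(s - 5)/((s - 5)^2 + 25) ↔ 3e^(5t)cos(5t); -5·5/((s - 5)^2 + 25) ↔ -5e^(5t)sin(5t).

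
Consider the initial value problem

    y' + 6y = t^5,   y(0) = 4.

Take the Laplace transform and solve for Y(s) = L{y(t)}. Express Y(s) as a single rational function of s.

Transform both sides with L{·}.
Using L{y'} = sY - y(0) = sY - 4, the left side becomes (s + 6)Y - (4).
The right side is L{t^5} = 120/s^6.
So (s + 6)Y = 120/s^6 + (4).
Isolate Y and clear denominators.

Y(s) = (4*s^6 + 120)/(s^7 + 6*s^6)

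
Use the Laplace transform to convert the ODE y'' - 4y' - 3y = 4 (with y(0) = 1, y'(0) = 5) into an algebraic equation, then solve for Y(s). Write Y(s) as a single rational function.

Take the Laplace transform of both sides.
The derivative rules (L{y''} = s^2 Y - s·y(0) - y'(0) and L{y'} = sY - y(0), with y(0) = 1, y'(0) = 5) turn the left side into (s^2 - 4*s - 3)Y - (s + 1).
The right side is L{4} = 4/s.
So (s^2 - 4*s - 3)Y = 4/s + (s + 1).
Isolate Y and clear denominators.

Y(s) = (s^2 + s + 4)/(s^3 - 4*s^2 - 3*s)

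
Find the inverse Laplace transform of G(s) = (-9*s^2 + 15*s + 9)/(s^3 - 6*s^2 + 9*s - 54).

Factor the denominator: s^3 - 6*s^2 + 9*s - 54 = (s - 6)*(s^2 + 9).
Partial fraction decomposition gives [-5/(s - 6)] + [-4*s/(s^2 + 9)] + [-9/(s^2 + 9)].
Invert each term: -5/(s - 6) ↔ -5e^(6t); -4·s/(s^2 + 9) ↔ -4cos(3t); -3·3/(s^2 + 9) ↔ -3sin(3t).

-5*exp(6*t) - 3*sin(3*t) - 4*cos(3*t)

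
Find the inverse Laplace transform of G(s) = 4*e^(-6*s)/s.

The factor e^(-6s) signals a time shift by c = 6 (second shifting theorem).
L{4} = 4/s, so L^-1{4/s} = 4.
Hence the inverse is u(t - 6) times that function evaluated at t - 6.

Heaviside(t - 6)*(4)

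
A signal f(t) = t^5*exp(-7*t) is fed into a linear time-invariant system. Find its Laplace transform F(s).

L{t^5} = 5!/s^6 = 120/s^6.
By the first shifting theorem, multiplying by e^(-7t) replaces s with s + 7.

F(s) = 120/(s + 7)^6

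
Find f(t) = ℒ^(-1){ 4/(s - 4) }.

f(t) = 4*exp(4*t)

Since L{e^(4t)} = 1/(s - 4), the inverse is exp(4*t), scaled by 4.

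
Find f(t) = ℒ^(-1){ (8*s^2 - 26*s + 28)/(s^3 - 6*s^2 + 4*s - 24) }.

Factor the denominator: s^3 - 6*s^2 + 4*s - 24 = (s - 6)*(s^2 + 4).
Partial fraction decomposition gives [4/(s - 6)] + [4*s/(s^2 + 4)] + [-2/(s^2 + 4)].
Invert each term: 4/(s - 6) ↔ 4e^(6t); 4·s/(s^2 + 4) ↔ 4cos(2t); -1·2/(s^2 + 4) ↔ -sin(2t).

f(t) = 4*exp(6*t) - sin(2*t) + 4*cos(2*t)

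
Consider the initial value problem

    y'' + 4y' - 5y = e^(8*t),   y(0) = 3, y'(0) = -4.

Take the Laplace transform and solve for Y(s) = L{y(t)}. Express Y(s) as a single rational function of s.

Y(s) = (3*s^2 - 16*s - 63)/(s^3 - 4*s^2 - 37*s + 40)

Transform both sides with L{·}.
Using L{y''} = s^2 Y - s·y(0) - y'(0) and L{y'} = sY - y(0), with y(0) = 3, y'(0) = -4, the left side becomes (s^2 + 4*s - 5)Y - (3*s + 8).
The right side is L{e^(8*t)} = 1/(s - 8).
So (s^2 + 4*s - 5)Y = 1/(s - 8) + (3*s + 8).
Divide through and combine into a single rational function.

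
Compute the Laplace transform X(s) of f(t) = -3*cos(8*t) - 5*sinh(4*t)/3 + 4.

X(s) = -3*s/(s^2 + 64) - 20/(3*(s^2 - 16)) + 4/s

The transform is linear, so treat each term independently.
L{4} = 4/s; (-3)·[L{cos(8t)} = s/(s^2 + 64)]; (-5/3)·[L{sinh(4t)} = 4/(s^2 - 16)].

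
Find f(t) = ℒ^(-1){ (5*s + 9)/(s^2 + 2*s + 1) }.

f(t) = 4*t*exp(-t) + 5*exp(-t)

Factor the denominator: s^2 + 2*s + 1 = (s + 1)^2.
Partial fraction decomposition gives [5/(s + 1)] + [4/(s + 1)^2].
Invert each term: 5/(s + 1) ↔ 5e^(-t); 4/(s + 1)^2 ↔ 4t·e^(-t).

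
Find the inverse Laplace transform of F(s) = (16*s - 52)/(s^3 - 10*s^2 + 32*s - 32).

Factor the denominator: s^3 - 10*s^2 + 32*s - 32 = (s - 4)^2*(s - 2).
Partial fraction decomposition gives [5/(s - 4)] + [6/(s - 4)^2] + [-5/(s - 2)].
Invert each term: 5/(s - 4) ↔ 5e^(4t); 6/(s - 4)^2 ↔ 6t·e^(4t); -5/(s - 2) ↔ -5e^(2t).

6*t*exp(4*t) + 5*exp(4*t) - 5*exp(2*t)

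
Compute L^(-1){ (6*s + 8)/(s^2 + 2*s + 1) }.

2*t*exp(-t) + 6*exp(-t)

Factor the denominator: s^2 + 2*s + 1 = (s + 1)^2.
Partial fraction decomposition gives [6/(s + 1)] + [2/(s + 1)^2].
Invert each term: 6/(s + 1) ↔ 6e^(-t); 2/(s + 1)^2 ↔ 2t·e^(-t).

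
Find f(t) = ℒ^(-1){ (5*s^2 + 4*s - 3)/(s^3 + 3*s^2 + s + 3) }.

Factor the denominator: s^3 + 3*s^2 + s + 3 = (s + 3)*(s^2 + 1).
Partial fraction decomposition gives [3/(s + 3)] + [2*s/(s^2 + 1)] + [-2/(s^2 + 1)].
Invert each term: 3/(s + 3) ↔ 3e^(-3t); 2·s/(s^2 + 1) ↔ 2cos(t); -2·1/(s^2 + 1) ↔ -2sin(t).

f(t) = -2*sin(t) + 2*cos(t) + 3*exp(-3*t)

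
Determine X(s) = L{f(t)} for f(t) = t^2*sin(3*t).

L{sin(3t)} = 3/(s^2 + 9).
Then apply L{t^2·g(t)} = (-1)^2 d^2/ds^2[G(s)] with G(s) = 3/(s^2 + 9):
differentiating 2 times and applying the sign gives 18*(s^2 - 3)/(s^2 + 9)^3.

X(s) = 18*(s^2 - 3)/(s^2 + 9)^3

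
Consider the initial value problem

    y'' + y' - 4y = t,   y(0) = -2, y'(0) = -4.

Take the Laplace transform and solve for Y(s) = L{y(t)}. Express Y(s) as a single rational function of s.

Y(s) = (-2*s^3 - 6*s^2 + 1)/(s^4 + s^3 - 4*s^2)

Take the Laplace transform of both sides.
With L{y''} = s^2 Y - s·y(0) - y'(0) and L{y'} = sY - y(0), with y(0) = -2, y'(0) = -4: the LHS transforms to (s^2 + s - 4)Y - (-2*s - 6).
The right side is L{t} = s^(-2).
So (s^2 + s - 4)Y = s^(-2) + (-2*s - 6).
Isolate Y and clear denominators.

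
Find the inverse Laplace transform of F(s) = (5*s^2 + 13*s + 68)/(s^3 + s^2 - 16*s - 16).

Factor the denominator: s^3 + s^2 - 16*s - 16 = (s - 4)*(s + 1)*(s + 4).
Partial fraction decomposition gives [5/(s - 4)] + [-4/(s + 1)] + [4/(s + 4)].
Invert each term: 5/(s - 4) ↔ 5e^(4t); -4/(s + 1) ↔ -4e^(-t); 4/(s + 4) ↔ 4e^(-4t).

5*exp(4*t) - 4*exp(-t) + 4*exp(-4*t)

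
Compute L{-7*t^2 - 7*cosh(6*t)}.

The transform is linear, so treat each term independently.
(-7)·[L{t^2} = 2!/s^3 = 2/s^3]; (-7)·[L{cosh(6t)} = s/(s^2 - 36)].

-7*s/(s^2 - 36) - 14/s^3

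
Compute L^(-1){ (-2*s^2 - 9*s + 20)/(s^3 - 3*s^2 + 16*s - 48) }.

Factor the denominator: s^3 - 3*s^2 + 16*s - 48 = (s - 3)*(s^2 + 16).
Partial fraction decomposition gives [-1/(s - 3)] + [-s/(s^2 + 16)] + [-12/(s^2 + 16)].
Invert each term: -1/(s - 3) ↔ -e^(3t); -1·s/(s^2 + 16) ↔ -cos(4t); -3·4/(s^2 + 16) ↔ -3sin(4t).

-exp(3*t) - 3*sin(4*t) - cos(4*t)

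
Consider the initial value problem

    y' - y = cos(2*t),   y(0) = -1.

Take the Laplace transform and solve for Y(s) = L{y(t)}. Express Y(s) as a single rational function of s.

Apply the Laplace transform to the equation.
Using L{y'} = sY - y(0) = sY - (-1), the left side becomes (s - 1)Y - (-1).
The right side is L{cos(2*t)} = s/(s^2 + 4).
So (s - 1)Y = s/(s^2 + 4) + (-1).
Solve for Y(s) and write it as one ratio of polynomials.

Y(s) = (-s^2 + s - 4)/(s^3 - s^2 + 4*s - 4)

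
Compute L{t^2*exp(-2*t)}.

2/(s + 2)^3

L{e^(-2t)} = 1/(s + 2).
Then apply L{t^2·g(t)} = (-1)^2 d^2/ds^2[G(s)] with G(s) = 1/(s + 2):
differentiating 2 times and applying the sign gives 2/(s + 2)^3.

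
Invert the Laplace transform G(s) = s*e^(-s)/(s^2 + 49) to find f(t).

f(t) = Heaviside(t - 1)*(cos(7*t - 7))

The factor e^(-s) signals a time shift by c = 1 (second shifting theorem).
L{cos(7t)} = s/(s^2 + 49), so L^-1{s/(s^2 + 49)} = cos(7*t).
Hence the inverse is u(t - 1) times that function evaluated at t - 1.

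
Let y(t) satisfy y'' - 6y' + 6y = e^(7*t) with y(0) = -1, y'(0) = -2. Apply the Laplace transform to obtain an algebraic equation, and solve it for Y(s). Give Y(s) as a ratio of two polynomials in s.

Y(s) = (-s^2 + 11*s - 27)/(s^3 - 13*s^2 + 48*s - 42)

Apply the Laplace transform to the equation.
The derivative rules (L{y''} = s^2 Y - s·y(0) - y'(0) and L{y'} = sY - y(0), with y(0) = -1, y'(0) = -2) turn the left side into (s^2 - 6*s + 6)Y - (-s + 4).
The right side is L{e^(7*t)} = 1/(s - 7).
So (s^2 - 6*s + 6)Y = 1/(s - 7) + (-s + 4).
Isolate Y and clear denominators.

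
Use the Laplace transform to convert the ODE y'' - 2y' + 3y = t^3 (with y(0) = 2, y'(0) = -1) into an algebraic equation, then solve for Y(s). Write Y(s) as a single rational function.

Laplace-transform each side.
The derivative rules (L{y''} = s^2 Y - s·y(0) - y'(0) and L{y'} = sY - y(0), with y(0) = 2, y'(0) = -1) turn the left side into (s^2 - 2*s + 3)Y - (2*s - 5).
The right side is L{t^3} = 6/s^4.
So (s^2 - 2*s + 3)Y = 6/s^4 + (2*s - 5).
Divide through and combine into a single rational function.

Y(s) = (2*s^5 - 5*s^4 + 6)/(s^6 - 2*s^5 + 3*s^4)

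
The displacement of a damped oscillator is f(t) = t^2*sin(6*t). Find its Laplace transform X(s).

X(s) = 36*(s^2 - 12)/(s^2 + 36)^3

L{sin(6t)} = 6/(s^2 + 36).
Then apply L{t^2·g(t)} = (-1)^2 d^2/ds^2[G(s)] with G(s) = 6/(s^2 + 36):
differentiating 2 times and applying the sign gives 36*(s^2 - 12)/(s^2 + 36)^3.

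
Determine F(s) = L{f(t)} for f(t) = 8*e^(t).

L{8} = 8/s.
By the first shifting theorem, multiplying by e^(t) replaces s with s - 1.

F(s) = 8/(s - 1)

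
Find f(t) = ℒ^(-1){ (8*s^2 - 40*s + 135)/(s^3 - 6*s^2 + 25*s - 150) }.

f(t) = 3*exp(6*t) - 2*sin(5*t) + 5*cos(5*t)

Factor the denominator: s^3 - 6*s^2 + 25*s - 150 = (s - 6)*(s^2 + 25).
Partial fraction decomposition gives [3/(s - 6)] + [5*s/(s^2 + 25)] + [-10/(s^2 + 25)].
Invert each term: 3/(s - 6) ↔ 3e^(6t); 5·s/(s^2 + 25) ↔ 5cos(5t); -2·5/(s^2 + 25) ↔ -2sin(5t).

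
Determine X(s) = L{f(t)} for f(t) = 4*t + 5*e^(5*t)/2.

By linearity of the Laplace transform, transform each term separately.
(4)·[L{t} = 1!/s^2 = 1/s^2]; (5/2)·[L{e^(5t)} = 1/(s - 5)].

X(s) = 5/(2*(s - 5)) + 4/s^2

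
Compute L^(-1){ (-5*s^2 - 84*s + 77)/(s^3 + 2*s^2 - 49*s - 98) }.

Factor the denominator: s^3 + 2*s^2 - 49*s - 98 = (s - 7)*(s + 2)*(s + 7).
Partial fraction decomposition gives [-6/(s - 7)] + [6/(s + 7)] + [-5/(s + 2)].
Invert each term: -6/(s - 7) ↔ -6e^(7t); 6/(s + 7) ↔ 6e^(-7t); -5/(s + 2) ↔ -5e^(-2t).

-6*exp(7*t) - 5*exp(-2*t) + 6*exp(-7*t)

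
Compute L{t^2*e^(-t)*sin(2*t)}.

L{sin(2t)} = 2/(s^2 + 4).
Multiplying by e^(-t) shifts s → s + 1, so L{e^(-t)*sin(2*t)} = 2/((s + 1)^2 + 4).
Then apply L{t^2·g(t)} = (-1)^2 d^2/ds^2[H(s)] with H(s) = 2/((s + 1)^2 + 4):
differentiating 2 times and applying the sign gives 4*(3*s^2 + 6*s - 1)/(s^2 + 2*s + 5)^3.

4*(3*s^2 + 6*s - 1)/(s^2 + 2*s + 5)^3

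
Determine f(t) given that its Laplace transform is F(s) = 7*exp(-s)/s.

The factor e^(-s) signals a time shift by c = 1 (second shifting theorem).
L{7} = 7/s, so L^-1{7/s} = 7.
Hence the inverse is u(t - 1) times that function evaluated at t - 1.

f(t) = Heaviside(t - 1)*(7)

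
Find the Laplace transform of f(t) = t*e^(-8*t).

(s + 8)^(-2)

L{e^(-8t)} = 1/(s + 8).
Then apply L{t·g(t)} = -d/ds[H(s)] with H(s) = 1/(s + 8):
differentiating 1 time and applying the sign gives (s + 8)^(-2).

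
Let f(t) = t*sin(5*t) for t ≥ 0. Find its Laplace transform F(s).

L{sin(5t)} = 5/(s^2 + 25).
Then apply L{t·g(t)} = -d/ds[G(s)] with G(s) = 5/(s^2 + 25):
differentiating 1 time and applying the sign gives 10*s/(s^2 + 25)^2.

F(s) = 10*s/(s^2 + 25)^2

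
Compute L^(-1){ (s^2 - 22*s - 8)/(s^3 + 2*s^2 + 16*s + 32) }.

-5*sin(4*t) - cos(4*t) + 2*exp(-2*t)

Factor the denominator: s^3 + 2*s^2 + 16*s + 32 = (s + 2)*(s^2 + 16).
Partial fraction decomposition gives [2/(s + 2)] + [-s/(s^2 + 16)] + [-20/(s^2 + 16)].
Invert each term: 2/(s + 2) ↔ 2e^(-2t); -1·s/(s^2 + 16) ↔ -cos(4t); -5·4/(s^2 + 16) ↔ -5sin(4t).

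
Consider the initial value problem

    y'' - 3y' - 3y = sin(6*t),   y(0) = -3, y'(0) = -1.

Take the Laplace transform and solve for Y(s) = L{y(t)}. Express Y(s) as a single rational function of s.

Transform both sides with L{·}.
The derivative rules (L{y''} = s^2 Y - s·y(0) - y'(0) and L{y'} = sY - y(0), with y(0) = -3, y'(0) = -1) turn the left side into (s^2 - 3*s - 3)Y - (-3*s + 8).
The right side is L{sin(6*t)} = 6/(s^2 + 36).
So (s^2 - 3*s - 3)Y = 6/(s^2 + 36) + (-3*s + 8).
Divide through and combine into a single rational function.

Y(s) = (-3*s^3 + 8*s^2 - 108*s + 294)/(s^4 - 3*s^3 + 33*s^2 - 108*s - 108)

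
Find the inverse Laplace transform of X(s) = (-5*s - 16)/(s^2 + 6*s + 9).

Factor the denominator: s^2 + 6*s + 9 = (s + 3)^2.
Partial fraction decomposition gives [-5/(s + 3)] + [-1/(s + 3)^2].
Invert each term: -5/(s + 3) ↔ -5e^(-3t); -1/(s + 3)^2 ↔ -t·e^(-3t).

-t*exp(-3*t) - 5*exp(-3*t)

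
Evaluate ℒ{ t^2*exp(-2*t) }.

2/(s + 2)^3

L{e^(-2t)} = 1/(s + 2).
Then apply L{t^2·g(t)} = (-1)^2 d^2/ds^2[H(s)] with H(s) = 1/(s + 2):
differentiating 2 times and applying the sign gives 2/(s + 2)^3.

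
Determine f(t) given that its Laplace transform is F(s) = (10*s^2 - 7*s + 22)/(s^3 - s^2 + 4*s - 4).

Factor the denominator: s^3 - s^2 + 4*s - 4 = (s - 1)*(s^2 + 4).
Partial fraction decomposition gives [5/(s - 1)] + [5*s/(s^2 + 4)] + [-2/(s^2 + 4)].
Invert each term: 5/(s - 1) ↔ 5e^(t); 5·s/(s^2 + 4) ↔ 5cos(2t); -1·2/(s^2 + 4) ↔ -sin(2t).

f(t) = 5*exp(t) - sin(2*t) + 5*cos(2*t)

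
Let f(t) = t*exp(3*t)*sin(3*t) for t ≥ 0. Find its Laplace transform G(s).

L{sin(3t)} = 3/(s^2 + 9).
Multiplying by e^(3t) shifts s → s - 3, so L{exp(3*t)*sin(3*t)} = 3/((s - 3)^2 + 9).
Then apply L{t·g(t)} = -d/ds[H(s)] with H(s) = 3/((s - 3)^2 + 9):
differentiating 1 time and applying the sign gives 6*(s - 3)/(s^2 - 6*s + 18)^2.

G(s) = 6*(s - 3)/(s^2 - 6*s + 18)^2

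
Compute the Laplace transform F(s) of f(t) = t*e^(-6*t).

F(s) = (s + 6)^(-2)

L{e^(-6t)} = 1/(s + 6).
Then apply L{t·g(t)} = -d/ds[G(s)] with G(s) = 1/(s + 6):
differentiating 1 time and applying the sign gives (s + 6)^(-2).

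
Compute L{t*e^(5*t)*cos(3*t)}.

L{cos(3t)} = s/(s^2 + 9).
Multiplying by e^(5t) shifts s → s - 5, so L{e^(5*t)*cos(3*t)} = (s - 5)/((s - 5)^2 + 9).
Then apply L{t·g(t)} = -d/ds[G(s)] with G(s) = (s - 5)/((s - 5)^2 + 9):
differentiating 1 time and applying the sign gives (s - 8)*(s - 2)/(s^2 - 10*s + 34)^2.

(s - 8)*(s - 2)/(s^2 - 10*s + 34)^2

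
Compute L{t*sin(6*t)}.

12*s/(s^2 + 36)^2

L{sin(6t)} = 6/(s^2 + 36).
Then apply L{t·g(t)} = -d/ds[H(s)] with H(s) = 6/(s^2 + 36):
differentiating 1 time and applying the sign gives 12*s/(s^2 + 36)^2.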